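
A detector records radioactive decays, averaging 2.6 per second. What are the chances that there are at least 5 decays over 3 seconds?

Over the interval, μ = 2.6 × 3 = 7.8 (3 seconds).
P(N ≥ 5) = 1 − P(N ≤ 4) = 1 − Σ_{j=0}^{4} e^(−μ) μ^j/j! ≈ 0.8883.

0.8883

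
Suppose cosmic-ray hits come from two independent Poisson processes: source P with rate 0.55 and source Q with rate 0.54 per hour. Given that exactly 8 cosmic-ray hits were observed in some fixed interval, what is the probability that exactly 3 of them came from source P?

0.2147

Given the total, each event is independently from source P with probability p = λ_P/(λ_P+λ_Q) = 0.55/1.09 ≈ 0.5046.
So K ~ Binomial(8, 0.55/1.09): P(K = 3) = C(8,3) · (0.55/1.09)^3 · (0.54/1.09)^5 ≈ 0.2147.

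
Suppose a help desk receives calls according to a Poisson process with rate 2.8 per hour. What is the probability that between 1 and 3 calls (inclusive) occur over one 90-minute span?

Over the interval, μ = 2.8 × 1.5 = 4.2 (a 90-minute span = 1.5 hours).
P(1 ≤ N ≤ 3) = Σ_{j=1}^{3} e^(−4.2) · 4.2^j/j! ≈ 0.3804.

0.3804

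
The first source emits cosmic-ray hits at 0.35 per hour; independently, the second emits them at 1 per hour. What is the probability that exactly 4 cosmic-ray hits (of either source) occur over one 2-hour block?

Independent Poisson processes superpose: combined rate λ = 0.35 + 1 = 1.35 per hour.
Over the interval, μ = 1.35 × 2 = 2.7 (a 2-hour block = 2 hours).
P(N = 4) = e^(−2.7) · 2.7^4/4! ≈ 0.1488.

0.1488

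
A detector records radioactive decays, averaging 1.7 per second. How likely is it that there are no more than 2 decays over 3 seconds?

Over the interval, μ = 1.7 × 3 = 5.1 (3 seconds).
P(N ≤ 2) = Σ_{j=0}^{2} e^(−μ) μ^j/j! ≈ 0.1165.

0.1165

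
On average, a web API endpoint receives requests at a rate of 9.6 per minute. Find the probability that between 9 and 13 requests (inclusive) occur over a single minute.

0.5122

With mean μ = 9.6 per minute,
P(9 ≤ N ≤ 13) = Σ_{j=9}^{13} e^(−9.6) · 9.6^j/j! ≈ 0.5122.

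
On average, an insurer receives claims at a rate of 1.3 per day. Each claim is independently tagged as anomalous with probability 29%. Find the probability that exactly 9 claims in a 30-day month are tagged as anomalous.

0.1022

Thinning: the claims that are tagged as anomalous themselves form a Poisson process with rate 0.29 × 1.3 = 0.377 per day.
Over the interval, μ = 0.377 × 30 = 11.31 (a 30-day month = 30 days).
P(N = 9) = e^(−11.31) · 11.31^9/9! ≈ 0.1022.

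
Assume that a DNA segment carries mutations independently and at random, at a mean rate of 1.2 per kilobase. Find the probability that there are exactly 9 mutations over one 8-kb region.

Over the interval, μ = 1.2 × 8 = 9.6 (an 8-kb region = 8 kilobases).
P(N = 9) = e^(−μ) μ^9/9! = e^(−9.6) · 9.6^9/362880 ≈ 0.1293.

0.1293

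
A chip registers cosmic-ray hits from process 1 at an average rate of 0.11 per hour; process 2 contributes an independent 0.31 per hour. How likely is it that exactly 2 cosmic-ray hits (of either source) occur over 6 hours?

Independent Poisson processes superpose: combined rate λ = 0.11 + 0.31 = 0.42 per hour.
Over the interval, μ = 0.42 × 6 = 2.52 (6 hours).
P(N = 2) = e^(−2.52) · 2.52^2/2! ≈ 0.2555.

0.2555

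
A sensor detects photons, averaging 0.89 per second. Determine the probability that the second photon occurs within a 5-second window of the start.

0.9364

Over the interval, μ = 0.89 × 5 = 4.45 (a 5-second window = 5 seconds).
The second arrival falls in the interval iff at least 2 events occur there: P(S_2 ≤ t) = P(N ≥ 2) = 1 − P(N ≤ 1) ≈ 0.9364.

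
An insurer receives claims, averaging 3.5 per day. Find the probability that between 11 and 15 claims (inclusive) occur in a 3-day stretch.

Over the interval, μ = 3.5 × 3 = 10.5 (a 3-day stretch = 3 days).
P(11 ≤ N ≤ 15) = Σ_{j=11}^{15} e^(−10.5) · 10.5^j/j! ≈ 0.4109.

0.4109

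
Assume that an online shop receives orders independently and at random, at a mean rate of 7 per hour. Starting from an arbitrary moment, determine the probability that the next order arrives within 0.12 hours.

Inter-arrival times are exponential with rate λ = 7 per hour.
P(T ≤ 0.12) = 1 − e^(−λt) = 1 − e^(−7 × 0.12) = 1 − e^(−0.84) ≈ 0.5683.

0.5683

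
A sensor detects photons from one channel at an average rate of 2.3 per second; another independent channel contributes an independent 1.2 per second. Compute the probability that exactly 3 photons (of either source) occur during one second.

0.2158

Independent Poisson processes superpose: combined rate λ = 2.3 + 1.2 = 3.5 per second.
So μ = 3.5.
P(N = 3) = e^(−3.5) · 3.5^3/3! ≈ 0.2158.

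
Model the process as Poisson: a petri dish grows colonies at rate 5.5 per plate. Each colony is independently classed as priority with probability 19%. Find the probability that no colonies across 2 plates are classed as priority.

0.1237

Thinning: the colonies that are classed as priority themselves form a Poisson process with rate 0.19 × 5.5 = 1.045 per plate.
Over the interval, μ = 1.045 × 2 = 2.09 (2 plates).
P(N = 0) = e^(−2.09) · 2.09^0/0! ≈ 0.1237.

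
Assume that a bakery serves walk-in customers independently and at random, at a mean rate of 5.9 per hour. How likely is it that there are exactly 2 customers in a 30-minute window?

0.2277

Over the interval, μ = 5.9 × 0.5 = 2.95 (a 30-minute window = 0.5 hours).
P(N = 2) = e^(−μ) μ^2/2! = e^(−2.95) · 2.95^2/2 ≈ 0.2277.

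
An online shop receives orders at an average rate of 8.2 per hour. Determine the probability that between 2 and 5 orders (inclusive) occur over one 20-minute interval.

Over the interval, μ = 8.2 × 1/3 ≈ 2.73333 (a 20-minute interval = 1/3 hours).
P(2 ≤ N ≤ 5) = Σ_{j=2}^{5} e^(−2.73333) · 2.73333^j/j! ≈ 0.6979.

0.6979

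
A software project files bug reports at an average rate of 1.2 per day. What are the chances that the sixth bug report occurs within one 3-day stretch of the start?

Over the interval, μ = 1.2 × 3 = 3.6 (a 3-day stretch = 3 days).
The sixth arrival falls in the interval iff at least 6 events occur there: P(S_6 ≤ t) = P(N ≥ 6) = 1 − P(N ≤ 5) ≈ 0.1559.

0.1559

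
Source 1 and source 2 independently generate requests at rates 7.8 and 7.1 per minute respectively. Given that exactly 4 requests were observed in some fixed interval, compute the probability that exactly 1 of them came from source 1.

0.2266

Given the total, each event is independently from source 1 with probability p = λ_1/(λ_1+λ_2) = 7.8/14.9 ≈ 0.5235.
So K ~ Binomial(4, 7.8/14.9): P(K = 1) = C(4,1) · (7.8/14.9)^1 · (7.1/14.9)^3 ≈ 0.2266.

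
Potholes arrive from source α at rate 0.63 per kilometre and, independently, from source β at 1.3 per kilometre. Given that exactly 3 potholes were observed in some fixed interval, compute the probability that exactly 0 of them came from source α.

Given the total, each event is independently from source α with probability p = λ_α/(λ_α+λ_β) = 0.63/1.93 ≈ 0.3264.
So K ~ Binomial(3, 0.63/1.93): P(K = 0) = C(3,0) · (0.63/1.93)^0 · (1.3/1.93)^3 ≈ 0.3056.

0.3056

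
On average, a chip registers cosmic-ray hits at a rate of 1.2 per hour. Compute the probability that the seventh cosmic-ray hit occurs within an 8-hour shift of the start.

Over the interval, μ = 1.2 × 8 = 9.6 (an 8-hour shift = 8 hours).
The seventh arrival falls in the interval iff at least 7 events occur there: P(S_7 ≤ t) = P(N ≥ 7) = 1 − P(N ≤ 6) ≈ 0.8426.

0.8426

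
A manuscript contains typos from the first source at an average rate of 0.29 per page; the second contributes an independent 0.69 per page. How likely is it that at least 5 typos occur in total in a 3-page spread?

Independent Poisson processes superpose: combined rate λ = 0.29 + 0.69 = 0.98 per page.
Over the interval, μ = 0.98 × 3 = 2.94 (a 3-page spread = 3 pages).
P(N ≥ 5) = 1 − P(N ≤ 4) ≈ 0.1748.

0.1748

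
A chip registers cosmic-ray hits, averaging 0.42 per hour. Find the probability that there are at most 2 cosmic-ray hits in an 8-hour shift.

0.3475

Over the interval, μ = 0.42 × 8 = 3.36 (an 8-hour shift = 8 hours).
P(N ≤ 2) = Σ_{j=0}^{2} e^(−μ) μ^j/j! ≈ 0.3475.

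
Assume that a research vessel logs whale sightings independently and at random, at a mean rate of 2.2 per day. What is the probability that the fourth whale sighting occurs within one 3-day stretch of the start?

Over the interval, μ = 2.2 × 3 = 6.6 (a 3-day stretch = 3 days).
The fourth arrival falls in the interval iff at least 4 events occur there: P(S_4 ≤ t) = P(N ≥ 4) = 1 − P(N ≤ 3) ≈ 0.8948.

0.8948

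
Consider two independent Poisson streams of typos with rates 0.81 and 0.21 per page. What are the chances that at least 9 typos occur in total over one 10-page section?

0.6892

Independent Poisson processes superpose: combined rate λ = 0.81 + 0.21 = 1.02 per page.
Over the interval, μ = 1.02 × 10 = 10.2 (a 10-page section = 10 pages).
P(N ≥ 9) = 1 − P(N ≤ 8) ≈ 0.6892.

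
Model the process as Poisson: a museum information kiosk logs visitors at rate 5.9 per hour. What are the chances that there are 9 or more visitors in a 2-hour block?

Over the interval, μ = 5.9 × 2 = 11.8 (a 2-hour block = 2 hours).
P(N ≥ 9) = 1 − P(N ≤ 8) = 1 − Σ_{j=0}^{8} e^(−μ) μ^j/j! ≈ 0.8314.

0.8314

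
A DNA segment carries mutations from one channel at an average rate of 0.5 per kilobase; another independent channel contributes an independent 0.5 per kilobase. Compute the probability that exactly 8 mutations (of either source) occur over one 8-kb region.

Independent Poisson processes superpose: combined rate λ = 0.5 + 0.5 = 1 per kilobase.
Over the interval, μ = 1 × 8 = 8 (an 8-kb region = 8 kilobases).
P(N = 8) = e^(−8) · 8^8/8! ≈ 0.1396.

0.1396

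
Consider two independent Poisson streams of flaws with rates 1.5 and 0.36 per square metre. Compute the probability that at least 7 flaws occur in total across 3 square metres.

0.3266

Independent Poisson processes superpose: combined rate λ = 1.5 + 0.36 = 1.86 per square metre.
Over the interval, μ = 1.86 × 3 = 5.58 (3 square metres).
P(N ≥ 7) = 1 − P(N ≤ 6) ≈ 0.3266.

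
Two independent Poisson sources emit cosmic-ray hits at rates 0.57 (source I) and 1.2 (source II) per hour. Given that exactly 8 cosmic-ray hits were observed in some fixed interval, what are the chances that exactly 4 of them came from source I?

Given the total, each event is independently from source I with probability p = λ_I/(λ_I+λ_II) = 0.57/1.77 ≈ 0.3220.
So K ~ Binomial(8, 0.57/1.77): P(K = 4) = C(8,4) · (0.57/1.77)^4 · (1.2/1.77)^4 ≈ 0.1591.

0.1591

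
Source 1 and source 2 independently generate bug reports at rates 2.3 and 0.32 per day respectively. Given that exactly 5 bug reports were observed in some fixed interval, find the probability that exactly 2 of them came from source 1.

0.0140

Given the total, each event is independently from source 1 with probability p = λ_1/(λ_1+λ_2) = 2.3/2.62 ≈ 0.8779.
So K ~ Binomial(5, 2.3/2.62): P(K = 2) = C(5,2) · (2.3/2.62)^2 · (0.32/2.62)^3 ≈ 0.0140.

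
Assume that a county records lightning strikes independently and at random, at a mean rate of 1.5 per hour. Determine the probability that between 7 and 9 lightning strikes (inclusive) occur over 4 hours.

Over the interval, μ = 1.5 × 4 = 6 (4 hours).
P(7 ≤ N ≤ 9) = Σ_{j=7}^{9} e^(−6) · 6^j/j! ≈ 0.3098.

0.3098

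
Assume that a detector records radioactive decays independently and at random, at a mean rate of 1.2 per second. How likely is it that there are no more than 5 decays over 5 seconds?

0.4457

Over the interval, μ = 1.2 × 5 = 6 (5 seconds).
P(N ≤ 5) = Σ_{j=0}^{5} e^(−μ) μ^j/j! ≈ 0.4457.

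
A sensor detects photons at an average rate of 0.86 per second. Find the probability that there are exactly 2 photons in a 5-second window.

Over the interval, μ = 0.86 × 5 = 4.3 (a 5-second window = 5 seconds).
P(N = 2) = e^(−μ) μ^2/2! = e^(−4.3) · 4.3^2/2 ≈ 0.1254.

0.1254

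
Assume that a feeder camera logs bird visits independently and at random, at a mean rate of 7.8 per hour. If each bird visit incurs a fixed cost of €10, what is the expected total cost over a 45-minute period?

€58.5

E[N] = 7.8 × 0.75 = 5.85 (a 45-minute period = 0.75 hours); E[cost] = 5.85 × €10 = €58.5.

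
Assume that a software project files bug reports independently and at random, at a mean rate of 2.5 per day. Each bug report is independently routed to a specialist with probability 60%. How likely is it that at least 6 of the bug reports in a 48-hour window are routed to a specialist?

0.0839

Thinning: the bug reports that are routed to a specialist themselves form a Poisson process with rate 0.6 × 2.5 = 1.5 per day.
Over the interval, μ = 1.5 × 2 = 3 (a 48-hour window = 2 days).
P(N ≥ 6) = 1 − P(N ≤ 5) ≈ 0.0839.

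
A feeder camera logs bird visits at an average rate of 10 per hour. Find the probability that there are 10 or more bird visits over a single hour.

With mean μ = 10 per hour,
P(N ≥ 10) = 1 − P(N ≤ 9) = 1 − Σ_{j=0}^{9} e^(−μ) μ^j/j! ≈ 0.5421.

0.5421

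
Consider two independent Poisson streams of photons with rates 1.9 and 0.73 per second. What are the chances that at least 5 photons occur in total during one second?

0.1269

Independent Poisson processes superpose: combined rate λ = 1.9 + 0.73 = 2.63 per second.
So μ = 2.63.
P(N ≥ 5) = 1 − P(N ≤ 4) ≈ 0.1269.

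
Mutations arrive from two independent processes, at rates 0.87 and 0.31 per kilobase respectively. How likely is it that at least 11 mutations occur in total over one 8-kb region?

Independent Poisson processes superpose: combined rate λ = 0.87 + 0.31 = 1.18 per kilobase.
Over the interval, μ = 1.18 × 8 = 9.44 (an 8-kb region = 8 kilobases).
P(N ≥ 11) = 1 − P(N ≤ 10) ≈ 0.3473.

0.3473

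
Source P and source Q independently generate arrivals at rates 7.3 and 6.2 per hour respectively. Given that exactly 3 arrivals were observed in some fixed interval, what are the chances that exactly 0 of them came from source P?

0.0969

Given the total, each event is independently from source P with probability p = λ_P/(λ_P+λ_Q) = 7.3/13.5 ≈ 0.5407.
So K ~ Binomial(3, 7.3/13.5): P(K = 0) = C(3,0) · (7.3/13.5)^0 · (6.2/13.5)^3 ≈ 0.0969.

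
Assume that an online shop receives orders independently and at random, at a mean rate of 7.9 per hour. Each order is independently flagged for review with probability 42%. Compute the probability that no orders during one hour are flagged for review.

0.0362

Thinning: the orders that are flagged for review themselves form a Poisson process with rate 0.42 × 7.9 = 3.318 per hour.
So μ = 3.318.
P(N = 0) = e^(−3.318) · 3.318^0/0! ≈ 0.0362.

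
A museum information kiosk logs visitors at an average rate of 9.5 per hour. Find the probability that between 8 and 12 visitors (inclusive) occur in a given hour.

With mean μ = 9.5 per hour,
P(8 ≤ N ≤ 12) = Σ_{j=8}^{12} e^(−9.5) · 9.5^j/j! ≈ 0.5678.

0.5678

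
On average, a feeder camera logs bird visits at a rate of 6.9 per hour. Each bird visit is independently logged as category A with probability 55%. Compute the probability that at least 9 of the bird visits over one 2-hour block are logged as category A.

Thinning: the bird visits that are logged as category A themselves form a Poisson process with rate 0.55 × 6.9 = 3.795 per hour.
Over the interval, μ = 3.795 × 2 = 7.59 (a 2-hour block = 2 hours).
P(N ≥ 9) = 1 − P(N ≤ 8) ≈ 0.3504.

0.3504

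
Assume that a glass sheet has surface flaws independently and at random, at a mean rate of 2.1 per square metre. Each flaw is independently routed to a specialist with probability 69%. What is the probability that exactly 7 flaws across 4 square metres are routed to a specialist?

Thinning: the flaws that are routed to a specialist themselves form a Poisson process with rate 0.69 × 2.1 = 1.449 per square metre.
Over the interval, μ = 1.449 × 4 = 5.796 (4 square metres).
P(N = 7) = e^(−5.796) · 5.796^7/7! ≈ 0.1325.

0.1325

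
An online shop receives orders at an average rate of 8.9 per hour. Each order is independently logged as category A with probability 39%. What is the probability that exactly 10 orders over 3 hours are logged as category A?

0.1241

Thinning: the orders that are logged as category A themselves form a Poisson process with rate 0.39 × 8.9 = 3.471 per hour.
Over the interval, μ = 3.471 × 3 = 10.413 (3 hours).
P(N = 10) = e^(−10.413) · 10.413^10/10! ≈ 0.1241.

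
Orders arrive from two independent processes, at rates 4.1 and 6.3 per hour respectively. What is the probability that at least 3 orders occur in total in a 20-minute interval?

Independent Poisson processes superpose: combined rate λ = 4.1 + 6.3 = 10.4 per hour.
Over the interval, μ = 10.4 × 1/3 ≈ 3.46667 (a 20-minute interval = 1/3 hours).
P(N ≥ 3) = 1 − P(N ≤ 2) ≈ 0.6729.

0.6729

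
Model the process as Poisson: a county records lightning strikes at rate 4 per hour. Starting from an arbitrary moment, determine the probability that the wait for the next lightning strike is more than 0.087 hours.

The wait for the next event is exponential with rate λ = 4 per hour.
P(T > 0.087) = e^(−λt) = e^(−4 × 0.087) = e^(−0.348) ≈ 0.7061.

0.7061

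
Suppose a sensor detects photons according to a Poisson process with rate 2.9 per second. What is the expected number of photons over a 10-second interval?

E[N] = λt = 2.9 × 10 = 29 (a 10-second interval = 10 seconds).

29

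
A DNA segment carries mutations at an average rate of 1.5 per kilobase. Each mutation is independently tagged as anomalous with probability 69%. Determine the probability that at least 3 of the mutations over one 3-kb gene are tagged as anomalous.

Thinning: the mutations that are tagged as anomalous themselves form a Poisson process with rate 0.69 × 1.5 = 1.035 per kilobase.
Over the interval, μ = 1.035 × 3 = 3.105 (a 3-kb gene = 3 kilobases).
P(N ≥ 3) = 1 − P(N ≤ 2) ≈ 0.5999.

0.5999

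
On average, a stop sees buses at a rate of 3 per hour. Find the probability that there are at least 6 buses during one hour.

0.0839

With mean μ = 3 per hour,
P(N ≥ 6) = 1 − P(N ≤ 5) = 1 − Σ_{j=0}^{5} e^(−μ) μ^j/j! ≈ 0.0839.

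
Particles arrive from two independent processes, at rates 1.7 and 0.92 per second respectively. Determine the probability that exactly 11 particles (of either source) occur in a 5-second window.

Independent Poisson processes superpose: combined rate λ = 1.7 + 0.92 = 2.62 per second.
Over the interval, μ = 2.62 × 5 = 13.1 (a 5-second window = 5 seconds).
P(N = 11) = e^(−13.1) · 13.1^11/11! ≈ 0.0999.

0.0999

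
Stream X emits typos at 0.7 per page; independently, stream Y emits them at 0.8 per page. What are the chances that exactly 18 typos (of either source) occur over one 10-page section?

Independent Poisson processes superpose: combined rate λ = 0.7 + 0.8 = 1.5 per page.
Over the interval, μ = 1.5 × 10 = 15 (a 10-page section = 10 pages).
P(N = 18) = e^(−15) · 15^18/18! ≈ 0.0706.

0.0706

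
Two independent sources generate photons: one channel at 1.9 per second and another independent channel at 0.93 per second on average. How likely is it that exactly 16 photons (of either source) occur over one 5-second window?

Independent Poisson processes superpose: combined rate λ = 1.9 + 0.93 = 2.83 per second.
Over the interval, μ = 2.83 × 5 = 14.15 (a 5-second window = 5 seconds).
P(N = 16) = e^(−14.15) · 14.15^16/16! ≈ 0.0884.

0.0884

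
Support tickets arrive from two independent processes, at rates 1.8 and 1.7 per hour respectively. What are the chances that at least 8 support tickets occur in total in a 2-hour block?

0.4013

Independent Poisson processes superpose: combined rate λ = 1.8 + 1.7 = 3.5 per hour.
Over the interval, μ = 3.5 × 2 = 7 (a 2-hour block = 2 hours).
P(N ≥ 8) = 1 − P(N ≤ 7) ≈ 0.4013.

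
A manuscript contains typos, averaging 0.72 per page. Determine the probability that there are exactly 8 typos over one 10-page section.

0.1337

Over the interval, μ = 0.72 × 10 = 7.2 (a 10-page section = 10 pages).
P(N = 8) = e^(−μ) μ^8/8! = e^(−7.2) · 7.2^8/40320 ≈ 0.1337.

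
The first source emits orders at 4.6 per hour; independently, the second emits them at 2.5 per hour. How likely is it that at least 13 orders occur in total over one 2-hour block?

0.6609

Independent Poisson processes superpose: combined rate λ = 4.6 + 2.5 = 7.1 per hour.
Over the interval, μ = 7.1 × 2 = 14.2 (a 2-hour block = 2 hours).
P(N ≥ 13) = 1 − P(N ≤ 12) ≈ 0.6609.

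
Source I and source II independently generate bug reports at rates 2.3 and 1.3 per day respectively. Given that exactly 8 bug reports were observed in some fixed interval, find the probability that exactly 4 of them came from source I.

Given the total, each event is independently from source I with probability p = λ_I/(λ_I+λ_II) = 2.3/3.6 ≈ 0.6389.
So K ~ Binomial(8, 2.3/3.6): P(K = 4) = C(8,4) · (2.3/3.6)^4 · (1.3/3.6)^4 ≈ 0.1983.

0.1983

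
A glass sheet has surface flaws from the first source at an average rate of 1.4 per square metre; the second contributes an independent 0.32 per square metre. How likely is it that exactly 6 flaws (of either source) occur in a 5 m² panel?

Independent Poisson processes superpose: combined rate λ = 1.4 + 0.32 = 1.72 per square metre.
Over the interval, μ = 1.72 × 5 = 8.6 (a 5 m² panel = 5 square metres).
P(N = 6) = e^(−8.6) · 8.6^6/6! ≈ 0.1034.

0.1034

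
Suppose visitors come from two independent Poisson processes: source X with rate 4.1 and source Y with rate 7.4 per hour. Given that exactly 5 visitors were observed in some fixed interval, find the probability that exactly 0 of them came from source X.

0.1103

Given the total, each event is independently from source X with probability p = λ_X/(λ_X+λ_Y) = 4.1/11.5 ≈ 0.3565.
So K ~ Binomial(5, 4.1/11.5): P(K = 0) = C(5,0) · (4.1/11.5)^0 · (7.4/11.5)^5 ≈ 0.1103.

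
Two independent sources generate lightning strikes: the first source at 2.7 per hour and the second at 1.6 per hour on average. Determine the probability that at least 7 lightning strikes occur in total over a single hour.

Independent Poisson processes superpose: combined rate λ = 2.7 + 1.6 = 4.3 per hour.
So μ = 4.3.
P(N ≥ 7) = 1 − P(N ≤ 6) ≈ 0.1442.

0.1442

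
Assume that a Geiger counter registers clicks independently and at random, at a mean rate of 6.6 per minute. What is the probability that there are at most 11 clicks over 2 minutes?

Over the interval, μ = 6.6 × 2 = 13.2 (2 minutes).
P(N ≤ 11) = Σ_{j=0}^{11} e^(−μ) μ^j/j! ≈ 0.3332.

0.3332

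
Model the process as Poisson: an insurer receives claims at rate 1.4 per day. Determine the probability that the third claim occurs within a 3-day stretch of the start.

0.7898

Over the interval, μ = 1.4 × 3 = 4.2 (a 3-day stretch = 3 days).
The third arrival falls in the interval iff at least 3 events occur there: P(S_3 ≤ t) = P(N ≥ 3) = 1 − P(N ≤ 2) ≈ 0.7898.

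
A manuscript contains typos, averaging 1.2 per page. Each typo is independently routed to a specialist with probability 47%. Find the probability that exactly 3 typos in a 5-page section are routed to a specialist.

0.2228

Thinning: the typos that are routed to a specialist themselves form a Poisson process with rate 0.47 × 1.2 = 0.564 per page.
Over the interval, μ = 0.564 × 5 = 2.82 (a 5-page section = 5 pages).
P(N = 3) = e^(−2.82) · 2.82^3/3! ≈ 0.2228.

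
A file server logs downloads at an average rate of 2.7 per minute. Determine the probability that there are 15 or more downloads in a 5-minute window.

Over the interval, μ = 2.7 × 5 = 13.5 (a 5-minute window = 5 minutes).
P(N ≥ 15) = 1 − P(N ≤ 14) = 1 − Σ_{j=0}^{14} e^(−μ) μ^j/j! ≈ 0.3767.

0.3767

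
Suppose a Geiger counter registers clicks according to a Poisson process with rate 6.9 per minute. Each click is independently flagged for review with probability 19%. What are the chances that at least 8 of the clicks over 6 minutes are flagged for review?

Thinning: the clicks that are flagged for review themselves form a Poisson process with rate 0.19 × 6.9 = 1.311 per minute.
Over the interval, μ = 1.311 × 6 = 7.866 (6 minutes).
P(N ≥ 8) = 1 − P(N ≤ 7) ≈ 0.5282.

0.5282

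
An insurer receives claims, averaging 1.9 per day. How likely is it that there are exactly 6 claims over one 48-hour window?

0.0936

Over the interval, μ = 1.9 × 2 = 3.8 (a 48-hour window = 2 days).
P(N = 6) = e^(−μ) μ^6/6! = e^(−3.8) · 3.8^6/720 ≈ 0.0936.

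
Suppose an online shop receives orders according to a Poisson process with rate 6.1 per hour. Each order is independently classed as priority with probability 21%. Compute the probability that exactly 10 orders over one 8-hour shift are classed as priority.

0.1247

Thinning: the orders that are classed as priority themselves form a Poisson process with rate 0.21 × 6.1 = 1.281 per hour.
Over the interval, μ = 1.281 × 8 = 10.248 (an 8-hour shift = 8 hours).
P(N = 10) = e^(−10.248) · 10.248^10/10! ≈ 0.1247.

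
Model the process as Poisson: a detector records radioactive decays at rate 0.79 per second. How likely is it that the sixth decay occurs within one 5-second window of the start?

Over the interval, μ = 0.79 × 5 = 3.95 (a 5-second window = 5 seconds).
The sixth arrival falls in the interval iff at least 6 events occur there: P(S_6 ≤ t) = P(N ≥ 6) = 1 − P(N ≤ 5) ≈ 0.2071.

0.2071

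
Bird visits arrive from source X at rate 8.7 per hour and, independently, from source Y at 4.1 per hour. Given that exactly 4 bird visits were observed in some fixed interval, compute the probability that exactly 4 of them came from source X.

Given the total, each event is independently from source X with probability p = λ_X/(λ_X+λ_Y) = 8.7/12.8 ≈ 0.6797.
So K ~ Binomial(4, 8.7/12.8): P(K = 4) = C(4,4) · (8.7/12.8)^4 · (4.1/12.8)^0 ≈ 0.2134.

0.2134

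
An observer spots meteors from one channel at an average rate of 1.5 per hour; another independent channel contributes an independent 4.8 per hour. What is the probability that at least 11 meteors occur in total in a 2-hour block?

Independent Poisson processes superpose: combined rate λ = 1.5 + 4.8 = 6.3 per hour.
Over the interval, μ = 6.3 × 2 = 12.6 (a 2-hour block = 2 hours).
P(N ≥ 11) = 1 − P(N ≤ 10) ≈ 0.7124.

0.7124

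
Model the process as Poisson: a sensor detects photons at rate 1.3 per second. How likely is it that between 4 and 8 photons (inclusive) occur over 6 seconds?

0.5720

Over the interval, μ = 1.3 × 6 = 7.8 (6 seconds).
P(4 ≤ N ≤ 8) = Σ_{j=4}^{8} e^(−7.8) · 7.8^j/j! ≈ 0.5720.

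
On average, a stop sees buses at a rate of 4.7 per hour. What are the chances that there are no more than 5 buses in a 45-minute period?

Over the interval, μ = 4.7 × 0.75 = 3.525 (a 45-minute period = 0.75 hours).
P(N ≤ 5) = Σ_{j=0}^{5} e^(−μ) μ^j/j! ≈ 0.8543.

0.8543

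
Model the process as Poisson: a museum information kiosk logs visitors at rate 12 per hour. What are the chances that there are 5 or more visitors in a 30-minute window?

0.7149

Over the interval, μ = 12 × 0.5 = 6 (a 30-minute window = 0.5 hours).
P(N ≥ 5) = 1 − P(N ≤ 4) = 1 − Σ_{j=0}^{4} e^(−μ) μ^j/j! ≈ 0.7149.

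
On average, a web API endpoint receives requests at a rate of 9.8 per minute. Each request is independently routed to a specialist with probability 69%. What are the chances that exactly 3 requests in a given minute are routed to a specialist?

0.0596

Thinning: the requests that are routed to a specialist themselves form a Poisson process with rate 0.69 × 9.8 = 6.762 per minute.
So μ = 6.762.
P(N = 3) = e^(−6.762) · 6.762^3/3! ≈ 0.0596.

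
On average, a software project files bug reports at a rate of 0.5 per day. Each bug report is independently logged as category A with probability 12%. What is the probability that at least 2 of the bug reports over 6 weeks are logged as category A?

0.7168

Thinning: the bug reports that are logged as category A themselves form a Poisson process with rate 0.12 × 0.5 = 0.06 per day.
Over the interval, μ = 0.06 × 42 = 2.52 (6 weeks = 42 days).
P(N ≥ 2) = 1 − P(N ≤ 1) ≈ 0.7168.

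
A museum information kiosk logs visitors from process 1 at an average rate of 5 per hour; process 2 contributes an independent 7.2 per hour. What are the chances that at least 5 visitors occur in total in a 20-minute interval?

Independent Poisson processes superpose: combined rate λ = 5 + 7.2 = 12.2 per hour.
Over the interval, μ = 12.2 × 1/3 ≈ 4.06667 (a 20-minute interval = 1/3 hours).
P(N ≥ 5) = 1 − P(N ≤ 4) ≈ 0.3842.

0.3842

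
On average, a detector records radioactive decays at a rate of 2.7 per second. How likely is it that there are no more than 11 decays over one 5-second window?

Over the interval, μ = 2.7 × 5 = 13.5 (a 5-second window = 5 seconds).
P(N ≤ 11) = Σ_{j=0}^{11} e^(−μ) μ^j/j! ≈ 0.3045.

0.3045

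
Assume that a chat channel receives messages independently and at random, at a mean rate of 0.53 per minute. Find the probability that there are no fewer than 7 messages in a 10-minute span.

0.2829

Over the interval, μ = 0.53 × 10 = 5.3 (a 10-minute span = 10 minutes).
P(N ≥ 7) = 1 − P(N ≤ 6) = 1 − Σ_{j=0}^{6} e^(−μ) μ^j/j! ≈ 0.2829.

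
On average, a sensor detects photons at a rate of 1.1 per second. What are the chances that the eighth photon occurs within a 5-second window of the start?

0.1905

Over the interval, μ = 1.1 × 5 = 5.5 (a 5-second window = 5 seconds).
The eighth arrival falls in the interval iff at least 8 events occur there: P(S_8 ≤ t) = P(N ≥ 8) = 1 − P(N ≤ 7) ≈ 0.1905.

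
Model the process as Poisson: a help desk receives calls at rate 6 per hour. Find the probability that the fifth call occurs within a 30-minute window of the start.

0.1847

Over the interval, μ = 6 × 0.5 = 3 (a 30-minute window = 0.5 hours).
The fifth arrival falls in the interval iff at least 5 events occur there: P(S_5 ≤ t) = P(N ≥ 5) = 1 − P(N ≤ 4) ≈ 0.1847.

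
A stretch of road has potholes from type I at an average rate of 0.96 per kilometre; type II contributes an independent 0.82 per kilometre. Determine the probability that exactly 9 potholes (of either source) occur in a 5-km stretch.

0.1317

Independent Poisson processes superpose: combined rate λ = 0.96 + 0.82 = 1.78 per kilometre.
Over the interval, μ = 1.78 × 5 = 8.9 (a 5-km stretch = 5 kilometres).
P(N = 9) = e^(−8.9) · 8.9^9/9! ≈ 0.1317.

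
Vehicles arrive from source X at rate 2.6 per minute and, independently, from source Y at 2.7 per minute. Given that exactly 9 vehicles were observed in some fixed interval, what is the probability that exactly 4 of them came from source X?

0.2504

Given the total, each event is independently from source X with probability p = λ_X/(λ_X+λ_Y) = 2.6/5.3 ≈ 0.4906.
So K ~ Binomial(9, 2.6/5.3): P(K = 4) = C(9,4) · (2.6/5.3)^4 · (2.7/5.3)^5 ≈ 0.2504.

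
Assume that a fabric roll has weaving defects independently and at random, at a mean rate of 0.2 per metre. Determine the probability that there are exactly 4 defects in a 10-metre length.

0.0902

Over the interval, μ = 0.2 × 10 = 2 (a 10-metre length = 10 metres).
P(N = 4) = e^(−μ) μ^4/4! = e^(−2) · 2^4/24 ≈ 0.0902.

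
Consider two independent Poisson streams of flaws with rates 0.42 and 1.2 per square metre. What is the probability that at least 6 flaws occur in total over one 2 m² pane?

0.1100

Independent Poisson processes superpose: combined rate λ = 0.42 + 1.2 = 1.62 per square metre.
Over the interval, μ = 1.62 × 2 = 3.24 (a 2 m² pane = 2 square metres).
P(N ≥ 6) = 1 − P(N ≤ 5) ≈ 0.1100.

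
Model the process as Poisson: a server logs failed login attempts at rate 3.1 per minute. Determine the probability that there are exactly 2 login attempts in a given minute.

With mean μ = 3.1 per minute,
P(N = 2) = e^(−μ) μ^2/2! = e^(−3.1) · 3.1^2/2 ≈ 0.2165.

0.2165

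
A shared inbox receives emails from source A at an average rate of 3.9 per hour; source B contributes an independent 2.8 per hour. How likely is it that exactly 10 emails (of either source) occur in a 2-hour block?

0.0779

Independent Poisson processes superpose: combined rate λ = 3.9 + 2.8 = 6.7 per hour.
Over the interval, μ = 6.7 × 2 = 13.4 (a 2-hour block = 2 hours).
P(N = 10) = e^(−13.4) · 13.4^10/10! ≈ 0.0779.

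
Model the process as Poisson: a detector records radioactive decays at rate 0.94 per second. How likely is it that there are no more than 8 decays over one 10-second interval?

Over the interval, μ = 0.94 × 10 = 9.4 (a 10-second interval = 10 seconds).
P(N ≤ 8) = Σ_{j=0}^{8} e^(−μ) μ^j/j! ≈ 0.4042.

0.4042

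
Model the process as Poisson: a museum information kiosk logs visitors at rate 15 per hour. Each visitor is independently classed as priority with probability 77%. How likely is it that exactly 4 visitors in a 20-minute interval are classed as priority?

0.1948

Thinning: the visitors that are classed as priority themselves form a Poisson process with rate 0.77 × 15 = 11.55 per hour.
Over the interval, μ = 11.55 × 1/3 = 3.85 (a 20-minute interval = 1/3 hours).
P(N = 4) = e^(−3.85) · 3.85^4/4! ≈ 0.1948.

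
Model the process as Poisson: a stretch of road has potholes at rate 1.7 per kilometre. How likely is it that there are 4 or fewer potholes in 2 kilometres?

0.7442

Over the interval, μ = 1.7 × 2 = 3.4 (2 kilometres).
P(N ≤ 4) = Σ_{j=0}^{4} e^(−μ) μ^j/j! ≈ 0.7442.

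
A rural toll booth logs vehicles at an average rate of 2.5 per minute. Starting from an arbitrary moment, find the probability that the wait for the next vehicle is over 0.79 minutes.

0.1388

The wait for the next event is exponential with rate λ = 2.5 per minute.
P(T > 0.79) = e^(−λt) = e^(−2.5 × 0.79) = e^(−1.975) ≈ 0.1388.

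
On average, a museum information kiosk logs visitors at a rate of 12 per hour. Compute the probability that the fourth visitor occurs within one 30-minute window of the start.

0.8488

Over the interval, μ = 12 × 0.5 = 6 (a 30-minute window = 0.5 hours).
The fourth arrival falls in the interval iff at least 4 events occur there: P(S_4 ≤ t) = P(N ≥ 4) = 1 − P(N ≤ 3) ≈ 0.8488.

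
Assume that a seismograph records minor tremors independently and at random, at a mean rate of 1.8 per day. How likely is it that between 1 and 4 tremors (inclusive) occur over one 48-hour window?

Over the interval, μ = 1.8 × 2 = 3.6 (a 48-hour window = 2 days).
P(1 ≤ N ≤ 4) = Σ_{j=1}^{4} e^(−3.6) · 3.6^j/j! ≈ 0.6791.

0.6791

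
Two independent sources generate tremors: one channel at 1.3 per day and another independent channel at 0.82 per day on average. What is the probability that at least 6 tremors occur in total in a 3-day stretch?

0.6103

Independent Poisson processes superpose: combined rate λ = 1.3 + 0.82 = 2.12 per day.
Over the interval, μ = 2.12 × 3 = 6.36 (a 3-day stretch = 3 days).
P(N ≥ 6) = 1 − P(N ≤ 5) ≈ 0.6103.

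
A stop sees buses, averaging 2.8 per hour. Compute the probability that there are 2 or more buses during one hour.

0.7689

With mean μ = 2.8 per hour,
P(N ≥ 2) = 1 − P(N ≤ 1) = 1 − Σ_{j=0}^{1} e^(−μ) μ^j/j! ≈ 0.7689.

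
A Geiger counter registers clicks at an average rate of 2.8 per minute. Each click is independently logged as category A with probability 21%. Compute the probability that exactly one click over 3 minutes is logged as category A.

Thinning: the clicks that are logged as category A themselves form a Poisson process with rate 0.21 × 2.8 = 0.588 per minute.
Over the interval, μ = 0.588 × 3 = 1.764 (3 minutes).
P(N = 1) = e^(−1.764) · 1.764^1/1! ≈ 0.3023.

0.3023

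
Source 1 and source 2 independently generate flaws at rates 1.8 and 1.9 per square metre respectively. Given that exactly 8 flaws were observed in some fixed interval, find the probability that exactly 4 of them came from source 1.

Given the total, each event is independently from source 1 with probability p = λ_1/(λ_1+λ_2) = 1.8/3.7 ≈ 0.4865.
So K ~ Binomial(8, 1.8/3.7): P(K = 4) = C(8,4) · (1.8/3.7)^4 · (1.9/3.7)^4 ≈ 0.2726.

0.2726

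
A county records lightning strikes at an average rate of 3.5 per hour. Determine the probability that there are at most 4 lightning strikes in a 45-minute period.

Over the interval, μ = 3.5 × 0.75 = 2.625 (a 45-minute period = 0.75 hours).
P(N ≤ 4) = Σ_{j=0}^{4} e^(−μ) μ^j/j! ≈ 0.8739.

0.8739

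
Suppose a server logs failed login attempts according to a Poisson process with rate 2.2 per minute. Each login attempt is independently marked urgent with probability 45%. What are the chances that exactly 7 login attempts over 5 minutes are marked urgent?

0.1023

Thinning: the login attempts that are marked urgent themselves form a Poisson process with rate 0.45 × 2.2 = 0.99 per minute.
Over the interval, μ = 0.99 × 5 = 4.95 (5 minutes).
P(N = 7) = e^(−4.95) · 4.95^7/7! ≈ 0.1023.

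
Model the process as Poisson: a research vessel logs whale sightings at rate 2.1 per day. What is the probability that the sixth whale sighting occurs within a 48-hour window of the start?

Over the interval, μ = 2.1 × 2 = 4.2 (a 48-hour window = 2 days).
The sixth arrival falls in the interval iff at least 6 events occur there: P(S_6 ≤ t) = P(N ≥ 6) = 1 − P(N ≤ 5) ≈ 0.2469.

0.2469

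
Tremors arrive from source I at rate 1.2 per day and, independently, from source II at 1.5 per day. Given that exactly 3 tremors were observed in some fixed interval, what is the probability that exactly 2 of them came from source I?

0.3292

Given the total, each event is independently from source I with probability p = λ_I/(λ_I+λ_II) = 1.2/2.7 ≈ 0.4444.
So K ~ Binomial(3, 1.2/2.7): P(K = 2) = C(3,2) · (1.2/2.7)^2 · (1.5/2.7)^1 ≈ 0.3292.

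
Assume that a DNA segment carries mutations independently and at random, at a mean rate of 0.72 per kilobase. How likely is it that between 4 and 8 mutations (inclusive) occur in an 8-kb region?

0.6971

Over the interval, μ = 0.72 × 8 = 5.76 (an 8-kb region = 8 kilobases).
P(4 ≤ N ≤ 8) = Σ_{j=4}^{8} e^(−5.76) · 5.76^j/j! ≈ 0.6971.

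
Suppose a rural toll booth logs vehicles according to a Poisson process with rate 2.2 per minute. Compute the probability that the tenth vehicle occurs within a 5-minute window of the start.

0.6595

Over the interval, μ = 2.2 × 5 = 11 (a 5-minute window = 5 minutes).
The tenth arrival falls in the interval iff at least 10 events occur there: P(S_10 ≤ t) = P(N ≥ 10) = 1 − P(N ≤ 9) ≈ 0.6595.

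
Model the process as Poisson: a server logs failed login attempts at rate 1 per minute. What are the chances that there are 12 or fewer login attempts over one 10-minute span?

0.7916

Over the interval, μ = 1 × 10 = 10 (a 10-minute span = 10 minutes).
P(N ≤ 12) = Σ_{j=0}^{12} e^(−μ) μ^j/j! ≈ 0.7916.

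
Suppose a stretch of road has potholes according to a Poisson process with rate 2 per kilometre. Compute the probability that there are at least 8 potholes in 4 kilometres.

0.5470

Over the interval, μ = 2 × 4 = 8 (4 kilometres).
P(N ≥ 8) = 1 − P(N ≤ 7) = 1 − Σ_{j=0}^{7} e^(−μ) μ^j/j! ≈ 0.5470.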